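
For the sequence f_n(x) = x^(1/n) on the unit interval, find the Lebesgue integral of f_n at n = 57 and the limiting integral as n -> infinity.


At n = 57: f_57(x) = x^(1/57).
Step 1: integral(x^(1/57), 0, 1) = [x^(1/57+1) / (1/57+1)] from 0 to 1
     = 1 / (1/57 + 1) = 1 / ((57+1)/57) = 57/(57+1)
     = 57/58 = 0.982759
Step 2: As n -> infinity, f_n(x) = x^(1/n) -> 1 for x in (0,1], and f_n is increasing in n.
By MCT, lim_n integral(f_n) = integral(lim_n f_n) = integral(1, 0, 1) = 1.
Step 3: Verify convergence: 57/58 = 0.982759 -> 1


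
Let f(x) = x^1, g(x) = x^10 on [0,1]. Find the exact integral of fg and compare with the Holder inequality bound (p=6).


Step 1: Exact integral of f*g = integral(x^11, 0, 1) = 1/12
     = 0.083333
Step 2: Holder bound with p=6, q=1.2:
  ||f||_p = (integral x^6 dx)^(1/6) = (1/7)^(1/6) = 0.72302
  ||g||_q = (integral x^12 dx)^(1/1.2) = (1/13)^(1/1.2) = 0.117954
Step 3: Holder bound = ||f||_p * ||g||_q = 0.72302 * 0.117954 = 0.085283
Verification: 0.083333 <= 0.085283 (Holder holds)


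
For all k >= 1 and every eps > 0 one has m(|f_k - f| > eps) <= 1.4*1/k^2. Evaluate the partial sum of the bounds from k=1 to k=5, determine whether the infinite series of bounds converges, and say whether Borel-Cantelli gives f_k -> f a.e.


Step 1: List the terms 1.4*1/k^2 for k = 1 to 5:
  k=1: 1.4
  k=2: 0.35
  k=3: 0.155556
  k=4: 0.0875
  k=5: 0.056
Step 2: Partial sum = 1.4 + 0.35 + 0.155556 + 0.0875 + 0.056
     = 2.049056
Step 3: The full series sum_(k>=1) 1.4*1/k^2 converges (p-series with p = 2 > 1; a constant multiple of a convergent series converges).
Step 4: Fix eps > 0. Since sum_k m(|f_k - f| > eps) < infinity, the Borel-Cantelli lemma gives
        m(limsup_k {|f_k - f| > eps}) = 0, i.e. for a.e. x, |f_k(x) - f(x)| <= eps for all large k.
        Applying this with eps = 1/j for j = 1, 2, ... and intersecting the countably many full-measure sets,
        for a.e. x we get limsup_k |f_k(x) - f(x)| <= 1/j for every j, hence f_k -> f almost everywhere.
Conclusion: series converges; Borel-Cantelli yields f_k -> f a.e.


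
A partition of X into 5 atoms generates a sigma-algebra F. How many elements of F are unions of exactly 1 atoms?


Each element of F is a union of some subset of the 5 atoms.
Elements that are unions of exactly 1 atoms correspond to 1-element subsets of the 5 atoms.
Count = C(5, 1) = 5! / (1! * 4!) = 5.


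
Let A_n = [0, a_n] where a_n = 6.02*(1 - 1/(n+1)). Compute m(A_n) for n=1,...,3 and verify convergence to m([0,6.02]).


By continuity of measure from below: if A_n increases to A, then m(A_n) -> m(A).
Here A = [0, 6.02], so m(A) = 6.02
Step 1: a_1 = 6.02*(1 - 1/2) = 3.01, m(A_1) = 3.01
Step 2: a_2 = 6.02*(1 - 1/3) = 4.0133, m(A_2) = 4.0133
Step 3: a_3 = 6.02*(1 - 1/4) = 4.515, m(A_3) = 4.515
Limit: m(A_n) -> m([0,6.02]) = 6.02


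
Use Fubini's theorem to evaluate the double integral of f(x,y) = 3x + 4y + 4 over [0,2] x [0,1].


By Fubini, integrate in x first, then y.
Step 1: Fix y, integrate over x in [0,2]:
  integral(3x + 4y + 4, x=0..2)
  = 3*(2^2 - 0^2)/2 + (4y + 4)*(2 - 0)
  = 6 + (4y + 4)*2
  = 6 + 8y + 8
  = 14 + 8y
Step 2: Integrate over y in [0,1]:
  integral(14 + 8y, y=0..1)
  = 14*1 + 8*(1^2 - 0^2)/2
  = 14 + 4
  = 18


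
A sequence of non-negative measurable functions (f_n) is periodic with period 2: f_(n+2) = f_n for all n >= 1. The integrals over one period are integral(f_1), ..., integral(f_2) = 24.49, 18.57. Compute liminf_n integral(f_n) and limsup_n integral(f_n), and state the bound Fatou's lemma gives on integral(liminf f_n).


The sequence (integral(f_n)) is periodic with period 2, repeating the values 24.49, 18.57 indefinitely.
Step 1: For a periodic sequence, every tail (a_m, a_(m+1), ...) contains all 2 period values infinitely often.
Step 2: Hence inf of every tail = min of the period values = min(24.49, 18.57) = 18.57.
        liminf_n integral(f_n) = sup over m of (inf of tail from m) = 18.57.
Step 3: Similarly sup of every tail = max of the period values = 24.49.
        limsup_n integral(f_n) = 24.49.
Step 4: Fatou's lemma: integral(liminf_n f_n) <= liminf_n integral(f_n) = 18.57.
        So the integral of the pointwise liminf is at most 18.57.


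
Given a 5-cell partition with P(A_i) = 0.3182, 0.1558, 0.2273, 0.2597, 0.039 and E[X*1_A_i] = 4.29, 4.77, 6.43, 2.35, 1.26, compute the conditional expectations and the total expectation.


For each cell A_i: E[X|A_i] = E[X*1_A_i] / P(A_i)
Step 1: E[X|A_1] = 4.29 / 0.3182 = 13.482087
Step 2: E[X|A_2] = 4.77 / 0.1558 = 30.616175
Step 3: E[X|A_3] = 6.43 / 0.2273 = 28.288605
Step 4: E[X|A_4] = 2.35 / 0.2597 = 9.048903
Step 5: E[X|A_5] = 1.26 / 0.039 = 32.307692
Verification: E[X] = sum E[X*1_A_i] = 4.29 + 4.77 + 6.43 + 2.35 + 1.26 = 19.1


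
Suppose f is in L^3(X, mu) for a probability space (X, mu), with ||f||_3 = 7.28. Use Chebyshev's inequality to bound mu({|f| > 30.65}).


Chebyshev/Markov inequality: mu(|f| > eps) <= (||f||_p / eps)^p
Step 1: ||f||_3 / eps = 7.28 / 30.65 = 0.23752
Step 2: Raise to power p = 3:
  (0.23752)^3 = 0.0134
Step 3: Therefore mu(|f| > 30.65) <= 0.0134


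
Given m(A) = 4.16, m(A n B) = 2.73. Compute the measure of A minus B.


m(A \ B) = m(A) - m(A n B)
= 4.16 - 2.73
= 1.43


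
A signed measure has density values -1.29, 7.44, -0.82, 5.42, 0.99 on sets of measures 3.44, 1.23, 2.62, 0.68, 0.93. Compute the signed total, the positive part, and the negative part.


Step 1: Compute signed measure on each set:
  Set 1: -1.29 * 3.44 = -4.4376
  Set 2: 7.44 * 1.23 = 9.1512
  Set 3: -0.82 * 2.62 = -2.1484
  Set 4: 5.42 * 0.68 = 3.6856
  Set 5: 0.99 * 0.93 = 0.9207
Step 2: Total signed measure = (-4.4376) + (9.1512) + (-2.1484) + (3.6856) + (0.9207)
     = 7.1715
Step 3: Positive part mu+(X) = sum of positive contributions = 13.7575
Step 4: Negative part mu-(X) = |sum of negative contributions| = 6.586


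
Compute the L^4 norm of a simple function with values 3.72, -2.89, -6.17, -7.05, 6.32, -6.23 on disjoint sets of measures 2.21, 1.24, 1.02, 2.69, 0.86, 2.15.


Step 1: Compute |f_i|^4 for each value:
  |3.72|^4 = 191.501315
  |-2.89|^4 = 69.757574
  |-6.17|^4 = 1449.241147
  |-7.05|^4 = 2470.338506
  |6.32|^4 = 1595.395318
  |-6.23|^4 = 1506.441206
Step 2: Multiply by measures and sum:
  191.501315 * 2.21 = 423.217905
  69.757574 * 1.24 = 86.499392
  1449.241147 * 1.02 = 1478.22597
  2470.338506 * 2.69 = 6645.210582
  1595.395318 * 0.86 = 1372.039973
  1506.441206 * 2.15 = 3238.848594
Sum = 423.217905 + 86.499392 + 1478.22597 + 6645.210582 + 1372.039973 + 3238.848594 = 13244.042416
Step 3: Take the p-th root:
||f||_4 = (13244.042416)^(1/4) = 10.727663


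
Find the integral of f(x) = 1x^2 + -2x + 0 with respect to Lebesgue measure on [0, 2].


The Lebesgue integral of a Riemann-integrable function agrees with the Riemann integral.
Antiderivative F(x) = (1/3)x^3 + (-2/2)x^2 + 0x
F(2) = (1/3)*2^3 + (-2/2)*2^2 + 0*2
     = (1/3)*8 + (-2/2)*4 + 0*2
     = 2.666667 + -4 + 0
     = -1.333333
F(0) = 0.0
Integral = F(2) - F(0) = -1.333333 - 0.0 = -1.333333


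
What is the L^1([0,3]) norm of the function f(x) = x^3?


Step 1: ||f||_1 = (integral_0^3 |x^3|^1 dx)^(1/1)
     = (integral_0^3 x^3 dx)^(1/1)
Step 2: integral_0^3 x^3 dx = [x^4/(4)] from 0 to 3 = 3^4/4
     = 81/4 = 20.25
Step 3: ||f||_1 = (20.25)^(1/1) = 20.25


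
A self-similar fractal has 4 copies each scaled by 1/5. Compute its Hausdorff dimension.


For a self-similar set with N copies scaled by 1/r:
dim_H = log(N)/log(r) = log(4)/log(5)
= 1.386294/1.609438
= 0.861353


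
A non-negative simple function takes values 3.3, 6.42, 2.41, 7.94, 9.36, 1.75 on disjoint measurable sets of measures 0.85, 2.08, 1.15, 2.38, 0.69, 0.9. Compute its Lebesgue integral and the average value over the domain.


Step 1: Integral = sum(value_i * measure_i)
= 3.3*0.85 + 6.42*2.08 + 2.41*1.15 + 7.94*2.38 + 9.36*0.69 + 1.75*0.9
= 2.805 + 13.3536 + 2.7715 + 18.8972 + 6.4584 + 1.575
= 45.8607
Step 2: Total measure of domain = 0.85 + 2.08 + 1.15 + 2.38 + 0.69 + 0.9 = 8.05
Step 3: Average value = 45.8607 / 8.05 = 5.696981


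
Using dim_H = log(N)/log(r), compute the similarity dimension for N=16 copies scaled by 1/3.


For a self-similar set with N copies scaled by 1/r:
dim_H = log(N)/log(r) = log(16)/log(3)
= 2.772589/1.098612
= 2.523719


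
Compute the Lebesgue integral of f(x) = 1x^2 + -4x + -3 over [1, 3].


The Lebesgue integral of a Riemann-integrable function agrees with the Riemann integral.
Antiderivative F(x) = (1/3)x^3 + (-4/2)x^2 + -3x
F(3) = (1/3)*3^3 + (-4/2)*3^2 + -3*3
     = (1/3)*27 + (-4/2)*9 + -3*3
     = 9 + -18 + -9
     = -18
F(1) = -4.666667
Integral = F(3) - F(1) = -18 - -4.666667 = -13.333333


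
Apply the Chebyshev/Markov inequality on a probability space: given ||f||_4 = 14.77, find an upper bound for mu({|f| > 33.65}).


Chebyshev/Markov inequality: mu(|f| > eps) <= (||f||_p / eps)^p
Step 1: ||f||_4 / eps = 14.77 / 33.65 = 0.43893
Step 2: Raise to power p = 4:
  (0.43893)^4 = 0.037118
Step 3: Therefore mu(|f| > 33.65) <= 0.037118


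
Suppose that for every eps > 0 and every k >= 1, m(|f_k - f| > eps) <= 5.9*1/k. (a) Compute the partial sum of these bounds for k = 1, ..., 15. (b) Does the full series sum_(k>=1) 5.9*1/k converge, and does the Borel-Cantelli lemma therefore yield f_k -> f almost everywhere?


Step 1: List the terms 5.9*1/k for k = 1 to 15:
  k=1: 5.9
  k=2: 2.95
  k=3: 1.966667
  k=4: 1.475
  k=5: 1.18
  k=6: 0.983333
  k=7: 0.842857
  k=8: 0.7375
  k=9: 0.655556
  k=10: 0.59
  k=11: 0.536364
  k=12: 0.491667
  k=13: 0.453846
  k=14: 0.421429
  k=15: 0.393333
Step 2: Partial sum = 5.9 + 2.95 + 1.966667 + 1.475 + 1.18 + 0.983333 + 0.842857 + 0.7375 + 0.655556 + 0.59 + 0.536364 + 0.491667 + 0.453846 + 0.421429 + 0.393333
     = 19.577551
Step 3: The full series sum_(k>=1) 5.9*1/k diverges (harmonic series, p = 1; a nonzero constant multiple of a divergent series diverges).
Step 4: The (first) Borel-Cantelli lemma requires a summable sequence of measures, so it does not apply here;
        from this bound alone no conclusion about a.e. convergence can be drawn (convergence in measure still
        gives an a.e.-convergent subsequence, but not a.e. convergence of the whole sequence).
Conclusion: series diverges; Borel-Cantelli is inconclusive about a.e. convergence of f_k.


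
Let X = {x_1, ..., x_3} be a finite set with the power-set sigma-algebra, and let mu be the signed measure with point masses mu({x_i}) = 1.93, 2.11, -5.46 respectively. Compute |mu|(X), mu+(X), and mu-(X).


Step 1: Every measurable set is a union of atoms (the cells / points), so a Hahn decomposition is
  obtained by grouping atoms by sign: P = union of atoms with mu > 0, N = union of the remaining atoms.
  Atoms in P (indices): 1, 2;  atoms in N (indices): 3
  Positive values: 1.93, 2.11
  Negative values: -5.46
Step 2: mu+(X) = mu(P) = sum of positive atom values = 4.04
Step 3: mu-(X) = -mu(N) = sum of |negative atom values| = 5.46
Step 4: |mu|(X) = mu+(X) + mu-(X) = 4.04 + 5.46 = 9.5


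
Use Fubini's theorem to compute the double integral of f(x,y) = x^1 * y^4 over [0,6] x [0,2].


By Fubini's theorem, the double integral factors as a product of single integrals:
Step 1: integral_0^6 x^1 dx = [x^2/2] from 0 to 6
     = 6^2/2 = 18
Step 2: integral_0^2 y^4 dy = [y^5/5] from 0 to 2
     = 2^5/5 = 6.4
Step 3: Double integral = 18 * 6.4 = 115.2


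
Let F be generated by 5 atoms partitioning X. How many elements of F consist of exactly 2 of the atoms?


Each element of F is a union of some subset of the 5 atoms.
Elements that are unions of exactly 2 atoms correspond to 2-element subsets of the 5 atoms.
Count = C(5, 2) = 5! / (2! * 3!) = 10.


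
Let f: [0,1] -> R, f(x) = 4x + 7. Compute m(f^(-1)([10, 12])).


f^(-1)([10, 12]) = {x : 10 <= 4x + 7 <= 12}
Solving: (10 - 7)/4 <= x <= (12 - 7)/4
= [0.75, 1.25]
Intersecting with [0,1]: [0.75, 1]
Measure = 1 - 0.75 = 0.25


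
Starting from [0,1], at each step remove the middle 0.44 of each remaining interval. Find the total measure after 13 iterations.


Step 1: At each step, fraction remaining = 1 - 0.44 = 0.56
Step 2: After 13 steps, measure = (0.56)^13
Result = 5.326530e-04


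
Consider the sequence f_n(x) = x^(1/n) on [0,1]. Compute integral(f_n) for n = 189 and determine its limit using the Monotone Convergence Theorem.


At n = 189: f_189(x) = x^(1/189).
Step 1: integral(x^(1/189), 0, 1) = [x^(1/189+1) / (1/189+1)] from 0 to 1
     = 1 / (1/189 + 1) = 1 / ((189+1)/189) = 189/(189+1)
     = 189/190 = 0.994737
Step 2: As n -> infinity, f_n(x) = x^(1/n) -> 1 for x in (0,1], and f_n is increasing in n.
By MCT, lim_n integral(f_n) = integral(lim_n f_n) = integral(1, 0, 1) = 1.
Step 3: Verify convergence: 189/190 = 0.994737 -> 1


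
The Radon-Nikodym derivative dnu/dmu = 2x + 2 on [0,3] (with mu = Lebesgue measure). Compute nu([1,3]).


nu(A) = integral_A (dnu/dmu) dmu = integral_1^3 (2x + 2) dx
Step 1: Antiderivative F(x) = (2/2)x^2 + 2x
Step 2: F(3) = (2/2)*3^2 + 2*3 = 9 + 6 = 15
Step 3: F(1) = (2/2)*1^2 + 2*1 = 1 + 2 = 3
Step 4: nu([1,3]) = F(3) - F(1) = 15 - 3 = 12


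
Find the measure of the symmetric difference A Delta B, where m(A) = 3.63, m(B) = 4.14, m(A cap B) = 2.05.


m(A Delta B) = m(A) + m(B) - 2*m(A n B)
= 3.63 + 4.14 - 2*2.05
= 3.63 + 4.14 - 4.1
= 3.67


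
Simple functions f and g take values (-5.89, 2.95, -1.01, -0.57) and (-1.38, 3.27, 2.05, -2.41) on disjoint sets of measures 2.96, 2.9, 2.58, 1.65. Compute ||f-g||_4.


Step 1: Compute differences f_i - g_i:
  -5.89 - -1.38 = -4.51
  2.95 - 3.27 = -0.32
  -1.01 - 2.05 = -3.06
  -0.57 - -2.41 = 1.84
Step 2: Compute |diff|^4 * measure for each set:
  |-4.51|^4 * 2.96 = 413.719668 * 2.96 = 1224.610217
  |-0.32|^4 * 2.9 = 0.010486 * 2.9 = 0.030409
  |-3.06|^4 * 2.58 = 87.677005 * 2.58 = 226.206673
  |1.84|^4 * 1.65 = 11.462287 * 1.65 = 18.912774
Step 3: Sum = 1469.760073
Step 4: ||f-g||_4 = (1469.760073)^(1/4) = 6.191724


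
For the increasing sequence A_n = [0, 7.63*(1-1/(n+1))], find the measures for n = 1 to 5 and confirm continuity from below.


By continuity of measure from below: if A_n increases to A, then m(A_n) -> m(A).
Here A = [0, 7.63], so m(A) = 7.63
Step 1: a_1 = 7.63*(1 - 1/2) = 3.815, m(A_1) = 3.815
Step 2: a_2 = 7.63*(1 - 1/3) = 5.0867, m(A_2) = 5.0867
Step 3: a_3 = 7.63*(1 - 1/4) = 5.7225, m(A_3) = 5.7225
Step 4: a_4 = 7.63*(1 - 1/5) = 6.104, m(A_4) = 6.104
Step 5: a_5 = 7.63*(1 - 1/6) = 6.3583, m(A_5) = 6.3583
Limit: m(A_n) -> m([0,7.63]) = 7.63


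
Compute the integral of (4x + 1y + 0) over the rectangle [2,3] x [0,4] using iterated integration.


By Fubini, integrate in x first, then y.
Step 1: Fix y, integrate over x in [2,3]:
  integral(4x + 1y + 0, x=2..3)
  = 4*(3^2 - 2^2)/2 + (1y + 0)*(3 - 2)
  = 10 + (1y + 0)*1
  = 10 + 1y + 0
  = 10 + 1y
Step 2: Integrate over y in [0,4]:
  integral(10 + 1y, y=0..4)
  = 10*4 + 1*(4^2 - 0^2)/2
  = 40 + 8
  = 48


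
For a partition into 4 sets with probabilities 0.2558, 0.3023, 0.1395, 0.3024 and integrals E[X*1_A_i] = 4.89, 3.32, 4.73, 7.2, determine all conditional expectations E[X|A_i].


For each cell A_i: E[X|A_i] = E[X*1_A_i] / P(A_i)
Step 1: E[X|A_1] = 4.89 / 0.2558 = 19.116497
Step 2: E[X|A_2] = 3.32 / 0.3023 = 10.982468
Step 3: E[X|A_3] = 4.73 / 0.1395 = 33.90681
Step 4: E[X|A_4] = 7.2 / 0.3024 = 23.809524
Verification: E[X] = sum E[X*1_A_i] = 4.89 + 3.32 + 4.73 + 7.2 = 20.14


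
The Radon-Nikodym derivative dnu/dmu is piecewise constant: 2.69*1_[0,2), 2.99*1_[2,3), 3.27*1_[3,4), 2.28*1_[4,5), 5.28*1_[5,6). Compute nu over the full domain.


Integrate each piece of the Radon-Nikodym derivative:
Step 1: integral_0^2 2.69 dx = 2.69*(2-0) = 2.69*2 = 5.38
Step 2: integral_2^3 2.99 dx = 2.99*(3-2) = 2.99*1 = 2.99
Step 3: integral_3^4 3.27 dx = 3.27*(4-3) = 3.27*1 = 3.27
Step 4: integral_4^5 2.28 dx = 2.28*(5-4) = 2.28*1 = 2.28
Step 5: integral_5^6 5.28 dx = 5.28*(6-5) = 5.28*1 = 5.28
Total: 5.38 + 2.99 + 3.27 + 2.28 + 5.28 = 19.2


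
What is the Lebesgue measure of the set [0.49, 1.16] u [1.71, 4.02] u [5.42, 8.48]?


For pairwise disjoint intervals, m(union) = sum of lengths.
= (1.16 - 0.49) + (4.02 - 1.71) + (8.48 - 5.42)
= 0.67 + 2.31 + 3.06
= 6.04


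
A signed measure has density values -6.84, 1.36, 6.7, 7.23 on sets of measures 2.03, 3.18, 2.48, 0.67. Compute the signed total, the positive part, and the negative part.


Step 1: Compute signed measure on each set:
  Set 1: -6.84 * 2.03 = -13.8852
  Set 2: 1.36 * 3.18 = 4.3248
  Set 3: 6.7 * 2.48 = 16.616
  Set 4: 7.23 * 0.67 = 4.8441
Step 2: Total signed measure = (-13.8852) + (4.3248) + (16.616) + (4.8441)
     = 11.8997
Step 3: Positive part mu+(X) = sum of positive contributions = 25.7849
Step 4: Negative part mu-(X) = |sum of negative contributions| = 13.8852


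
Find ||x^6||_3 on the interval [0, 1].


Step 1: ||f||_3 = (integral_0^1 |x^6|^3 dx)^(1/3)
     = (integral_0^1 x^18 dx)^(1/3)
Step 2: integral_0^1 x^18 dx = [x^19/(19)] from 0 to 1 = 1^19/19
     = 1/19 = 0.052632
Step 3: ||f||_3 = (0.052632)^(1/3) = 0.374756


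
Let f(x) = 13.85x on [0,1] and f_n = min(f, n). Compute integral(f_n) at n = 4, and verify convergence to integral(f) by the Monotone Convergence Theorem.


f(x) = 13.85x on [0,1]; f_n(x) = min(13.85x, n). At n = 4:
Step 1: f(x) reaches 4 at x = 4/13.85 = 0.288809
Step 2: integral(f_4) = integral(13.85x, 0, 0.288809) + integral(4, 0.288809, 1)
       = 13.85*0.288809^2/2 + 4*(1 - 0.288809)
       = 0.577617 + 2.844765
       = 3.422383
Step 3: As n -> infinity, f_n increases to f, so by MCT integral(f_n) -> integral(f) = 13.85/2 = 6.925.
Convergence: integral(f_4) = 3.422383 -> 6.925 as n -> infinity


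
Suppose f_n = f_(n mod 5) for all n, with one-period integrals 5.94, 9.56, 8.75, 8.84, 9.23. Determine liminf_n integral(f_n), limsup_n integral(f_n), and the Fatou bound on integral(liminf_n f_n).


The sequence (integral(f_n)) is periodic with period 5, repeating the values 5.94, 9.56, 8.75, 8.84, 9.23 indefinitely.
Step 1: For a periodic sequence, every tail (a_m, a_(m+1), ...) contains all 5 period values infinitely often.
Step 2: Hence inf of every tail = min of the period values = min(5.94, 9.56, 8.75, 8.84, 9.23) = 5.94.
        liminf_n integral(f_n) = sup over m of (inf of tail from m) = 5.94.
Step 3: Similarly sup of every tail = max of the period values = 9.56.
        limsup_n integral(f_n) = 9.56.
Step 4: Fatou's lemma: integral(liminf_n f_n) <= liminf_n integral(f_n) = 5.94.
        So the integral of the pointwise liminf is at most 5.94.


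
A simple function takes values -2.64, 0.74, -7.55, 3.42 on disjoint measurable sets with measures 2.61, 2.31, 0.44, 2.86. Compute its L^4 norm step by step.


Step 1: Compute |f_i|^4 for each value:
  |-2.64|^4 = 48.575324
  |0.74|^4 = 0.299866
  |-7.55|^4 = 3249.285006
  |3.42|^4 = 136.805773
Step 2: Multiply by measures and sum:
  48.575324 * 2.61 = 126.781596
  0.299866 * 2.31 = 0.69269
  3249.285006 * 0.44 = 1429.685403
  136.805773 * 2.86 = 391.264511
Sum = 126.781596 + 0.69269 + 1429.685403 + 391.264511 = 1948.424199
Step 3: Take the p-th root:
||f||_4 = (1948.424199)^(1/4) = 6.643866


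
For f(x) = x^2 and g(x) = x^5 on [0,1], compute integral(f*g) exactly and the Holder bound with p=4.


Step 1: Exact integral of f*g = integral(x^7, 0, 1) = 1/8
     = 0.125
Step 2: Holder bound with p=4, q=1.333333:
  ||f||_p = (integral x^8 dx)^(1/4) = (1/9)^(1/4) = 0.57735
  ||g||_q = (integral x^6.666667 dx)^(1/1.333333) = (1/7.666667)^(1/1.333333) = 0.217043
Step 3: Holder bound = ||f||_p * ||g||_q = 0.57735 * 0.217043 = 0.12531
Verification: 0.125 <= 0.12531 (Holder holds)


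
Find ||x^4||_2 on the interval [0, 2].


Step 1: ||f||_2 = (integral_0^2 |x^4|^2 dx)^(1/2)
     = (integral_0^2 x^8 dx)^(1/2)
Step 2: integral_0^2 x^8 dx = [x^9/(9)] from 0 to 2 = 2^9/9
     = 512/9 = 56.888889
Step 3: ||f||_2 = (56.888889)^(1/2) = 7.542472


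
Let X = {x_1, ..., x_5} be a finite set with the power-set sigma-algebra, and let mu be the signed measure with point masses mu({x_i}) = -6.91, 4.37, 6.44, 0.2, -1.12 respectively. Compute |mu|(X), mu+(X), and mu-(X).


Step 1: Every measurable set is a union of atoms (the cells / points), so a Hahn decomposition is
  obtained by grouping atoms by sign: P = union of atoms with mu > 0, N = union of the remaining atoms.
  Atoms in P (indices): 2, 3, 4;  atoms in N (indices): 1, 5
  Positive values: 4.37, 6.44, 0.2
  Negative values: -6.91, -1.12
Step 2: mu+(X) = mu(P) = sum of positive atom values = 11.01
Step 3: mu-(X) = -mu(N) = sum of |negative atom values| = 8.03
Step 4: |mu|(X) = mu+(X) + mu-(X) = 11.01 + 8.03 = 19.04


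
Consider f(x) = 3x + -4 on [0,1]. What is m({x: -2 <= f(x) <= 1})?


f^(-1)([-2, 1]) = {x : -2 <= 3x + -4 <= 1}
Solving: (-2 - -4)/3 <= x <= (1 - -4)/3
= [0.666667, 1.666667]
Intersecting with [0,1]: [0.666667, 1]
Measure = 1 - 0.666667 = 0.333333


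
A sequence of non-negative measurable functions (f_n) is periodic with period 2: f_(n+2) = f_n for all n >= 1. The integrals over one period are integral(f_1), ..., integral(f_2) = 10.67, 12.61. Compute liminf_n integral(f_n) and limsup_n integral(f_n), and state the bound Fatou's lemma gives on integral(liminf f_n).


The sequence (integral(f_n)) is periodic with period 2, repeating the values 10.67, 12.61 indefinitely.
Step 1: For a periodic sequence, every tail (a_m, a_(m+1), ...) contains all 2 period values infinitely often.
Step 2: Hence inf of every tail = min of the period values = min(10.67, 12.61) = 10.67.
        liminf_n integral(f_n) = sup over m of (inf of tail from m) = 10.67.
Step 3: Similarly sup of every tail = max of the period values = 12.61.
        limsup_n integral(f_n) = 12.61.
Step 4: Fatou's lemma: integral(liminf_n f_n) <= liminf_n integral(f_n) = 10.67.
        So the integral of the pointwise liminf is at most 10.67.


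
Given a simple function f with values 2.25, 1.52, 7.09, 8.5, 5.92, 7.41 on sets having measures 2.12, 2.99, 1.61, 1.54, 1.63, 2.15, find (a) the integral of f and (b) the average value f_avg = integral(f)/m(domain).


Step 1: Integral = sum(value_i * measure_i)
= 2.25*2.12 + 1.52*2.99 + 7.09*1.61 + 8.5*1.54 + 5.92*1.63 + 7.41*2.15
= 4.77 + 4.5448 + 11.4149 + 13.09 + 9.6496 + 15.9315
= 59.4008
Step 2: Total measure of domain = 2.12 + 2.99 + 1.61 + 1.54 + 1.63 + 2.15 = 12.04
Step 3: Average value = 59.4008 / 12.04 = 4.933621


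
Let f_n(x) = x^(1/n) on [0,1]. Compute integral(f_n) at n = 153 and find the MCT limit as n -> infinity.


At n = 153: f_153(x) = x^(1/153).
Step 1: integral(x^(1/153), 0, 1) = [x^(1/153+1) / (1/153+1)] from 0 to 1
     = 1 / (1/153 + 1) = 1 / ((153+1)/153) = 153/(153+1)
     = 153/154 = 0.993506
Step 2: As n -> infinity, f_n(x) = x^(1/n) -> 1 for x in (0,1], and f_n is increasing in n.
By MCT, lim_n integral(f_n) = integral(lim_n f_n) = integral(1, 0, 1) = 1.
Step 3: Verify convergence: 153/154 = 0.993506 -> 1


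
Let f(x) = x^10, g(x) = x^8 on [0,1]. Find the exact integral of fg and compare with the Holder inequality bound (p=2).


Step 1: Exact integral of f*g = integral(x^18, 0, 1) = 1/19
     = 0.052632
Step 2: Holder bound with p=2, q=2:
  ||f||_p = (integral x^20 dx)^(1/2) = (1/21)^(1/2) = 0.218218
  ||g||_q = (integral x^16 dx)^(1/2) = (1/17)^(1/2) = 0.242536
Step 3: Holder bound = ||f||_p * ||g||_q = 0.218218 * 0.242536 = 0.052926
Verification: 0.052632 <= 0.052926 (Holder holds)


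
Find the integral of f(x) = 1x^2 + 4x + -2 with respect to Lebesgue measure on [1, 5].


The Lebesgue integral of a Riemann-integrable function agrees with the Riemann integral.
Antiderivative F(x) = (1/3)x^3 + (4/2)x^2 + -2x
F(5) = (1/3)*5^3 + (4/2)*5^2 + -2*5
     = (1/3)*125 + (4/2)*25 + -2*5
     = 41.666667 + 50 + -10
     = 81.666667
F(1) = 0.333333
Integral = F(5) - F(1) = 81.666667 - 0.333333 = 81.333333


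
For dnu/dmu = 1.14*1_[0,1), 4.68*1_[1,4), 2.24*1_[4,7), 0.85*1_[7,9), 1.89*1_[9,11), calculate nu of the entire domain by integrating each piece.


Integrate each piece of the Radon-Nikodym derivative:
Step 1: integral_0^1 1.14 dx = 1.14*(1-0) = 1.14*1 = 1.14
Step 2: integral_1^4 4.68 dx = 4.68*(4-1) = 4.68*3 = 14.04
Step 3: integral_4^7 2.24 dx = 2.24*(7-4) = 2.24*3 = 6.72
Step 4: integral_7^9 0.85 dx = 0.85*(9-7) = 0.85*2 = 1.7
Step 5: integral_9^11 1.89 dx = 1.89*(11-9) = 1.89*2 = 3.78
Total: 1.14 + 14.04 + 6.72 + 1.7 + 3.78 = 27.38


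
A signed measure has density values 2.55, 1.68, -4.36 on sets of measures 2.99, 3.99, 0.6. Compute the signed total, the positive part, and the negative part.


Step 1: Compute signed measure on each set:
  Set 1: 2.55 * 2.99 = 7.6245
  Set 2: 1.68 * 3.99 = 6.7032
  Set 3: -4.36 * 0.6 = -2.616
Step 2: Total signed measure = (7.6245) + (6.7032) + (-2.616)
     = 11.7117
Step 3: Positive part mu+(X) = sum of positive contributions = 14.3277
Step 4: Negative part mu-(X) = |sum of negative contributions| = 2.616


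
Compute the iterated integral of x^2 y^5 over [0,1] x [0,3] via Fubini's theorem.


By Fubini's theorem, the double integral factors as a product of single integrals:
Step 1: integral_0^1 x^2 dx = [x^3/3] from 0 to 1
     = 1^3/3 = 0.333333
Step 2: integral_0^3 y^5 dy = [y^6/6] from 0 to 3
     = 3^6/6 = 121.5
Step 3: Double integral = 0.333333 * 121.5 = 40.5


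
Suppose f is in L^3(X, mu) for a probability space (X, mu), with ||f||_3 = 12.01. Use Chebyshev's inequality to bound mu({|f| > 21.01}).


Chebyshev/Markov inequality: mu(|f| > eps) <= (||f||_p / eps)^p
Step 1: ||f||_3 / eps = 12.01 / 21.01 = 0.571633
Step 2: Raise to power p = 3:
  (0.571633)^3 = 0.186789
Step 3: Therefore mu(|f| > 21.01) <= 0.186789


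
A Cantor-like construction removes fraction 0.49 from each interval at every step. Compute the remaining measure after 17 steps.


Step 1: At each step, fraction remaining = 1 - 0.49 = 0.51
Step 2: After 17 steps, measure = (0.51)^17
Result = 1.068299e-05


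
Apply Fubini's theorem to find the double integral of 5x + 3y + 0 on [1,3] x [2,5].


By Fubini, integrate in x first, then y.
Step 1: Fix y, integrate over x in [1,3]:
  integral(5x + 3y + 0, x=1..3)
  = 5*(3^2 - 1^2)/2 + (3y + 0)*(3 - 1)
  = 20 + (3y + 0)*2
  = 20 + 6y + 0
  = 20 + 6y
Step 2: Integrate over y in [2,5]:
  integral(20 + 6y, y=2..5)
  = 20*3 + 6*(5^2 - 2^2)/2
  = 60 + 63
  = 123


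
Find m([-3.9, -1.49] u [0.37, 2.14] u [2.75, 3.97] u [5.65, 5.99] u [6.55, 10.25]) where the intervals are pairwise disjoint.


For pairwise disjoint intervals, m(union) = sum of lengths.
= (-1.49 - -3.9) + (2.14 - 0.37) + (3.97 - 2.75) + (5.99 - 5.65) + (10.25 - 6.55)
= 2.41 + 1.77 + 1.22 + 0.34 + 3.7
= 9.44


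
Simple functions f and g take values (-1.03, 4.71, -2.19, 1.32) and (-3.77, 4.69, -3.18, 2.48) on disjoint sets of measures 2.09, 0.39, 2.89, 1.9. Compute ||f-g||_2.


Step 1: Compute differences f_i - g_i:
  -1.03 - -3.77 = 2.74
  4.71 - 4.69 = 0.02
  -2.19 - -3.18 = 0.99
  1.32 - 2.48 = -1.16
Step 2: Compute |diff|^2 * measure for each set:
  |2.74|^2 * 2.09 = 7.5076 * 2.09 = 15.690884
  |0.02|^2 * 0.39 = 4.000000e-04 * 0.39 = 1.560000e-04
  |0.99|^2 * 2.89 = 0.9801 * 2.89 = 2.832489
  |-1.16|^2 * 1.9 = 1.3456 * 1.9 = 2.55664
Step 3: Sum = 21.080169
Step 4: ||f-g||_2 = (21.080169)^(1/2) = 4.591315


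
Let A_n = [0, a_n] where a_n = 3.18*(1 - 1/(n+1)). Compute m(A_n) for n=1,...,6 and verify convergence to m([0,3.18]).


By continuity of measure from below: if A_n increases to A, then m(A_n) -> m(A).
Here A = [0, 3.18], so m(A) = 3.18
Step 1: a_1 = 3.18*(1 - 1/2) = 1.59, m(A_1) = 1.59
Step 2: a_2 = 3.18*(1 - 1/3) = 2.12, m(A_2) = 2.12
Step 3: a_3 = 3.18*(1 - 1/4) = 2.385, m(A_3) = 2.385
Step 4: a_4 = 3.18*(1 - 1/5) = 2.544, m(A_4) = 2.544
Step 5: a_5 = 3.18*(1 - 1/6) = 2.65, m(A_5) = 2.65
Step 6: a_6 = 3.18*(1 - 1/7) = 2.7257, m(A_6) = 2.7257
Limit: m(A_n) -> m([0,3.18]) = 3.18


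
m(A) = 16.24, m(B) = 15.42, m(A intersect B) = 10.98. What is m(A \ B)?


m(A \ B) = m(A) - m(A n B)
= 16.24 - 10.98
= 5.26


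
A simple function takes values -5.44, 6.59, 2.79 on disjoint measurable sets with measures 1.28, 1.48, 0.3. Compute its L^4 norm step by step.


Step 1: Compute |f_i|^4 for each value:
  |-5.44|^4 = 875.781161
  |6.59|^4 = 1885.99987
  |2.79|^4 = 60.592213
Step 2: Multiply by measures and sum:
  875.781161 * 1.28 = 1120.999886
  1885.99987 * 1.48 = 2791.279807
  60.592213 * 0.3 = 18.177664
Sum = 1120.999886 + 2791.279807 + 18.177664 = 3930.457357
Step 3: Take the p-th root:
||f||_4 = (3930.457357)^(1/4) = 7.917914


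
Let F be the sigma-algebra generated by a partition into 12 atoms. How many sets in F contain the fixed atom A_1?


Each element of F is a union of some subset S of the 12 atoms.
The element contains A_1 iff A_1 is in S.
So we count subsets S of {A_1,...,A_12} with A_1 in S: choose freely among the other 11 atoms.
Count = 2^(12-1) = 2^11 = 2048.


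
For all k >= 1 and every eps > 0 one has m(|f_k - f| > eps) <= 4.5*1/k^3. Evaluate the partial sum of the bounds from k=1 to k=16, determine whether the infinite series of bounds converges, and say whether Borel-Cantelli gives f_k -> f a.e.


Step 1: List the terms 4.5*1/k^3 for k = 1 to 16:
  k=1: 4.5
  k=2: 0.5625
  k=3: 0.166667
  k=4: 0.070312
  k=5: 0.036
  k=6: 0.020833
  k=7: 0.01312
  k=8: 0.008789
  k=9: 0.006173
  k=10: 0.0045
  k=11: 0.003381
  k=12: 0.002604
  k=13: 0.002048
  k=14: 0.00164
  k=15: 0.001333
  k=16: 0.001099
Step 2: Partial sum = 4.5 + 0.5625 + 0.166667 + 0.070312 + 0.036 + 0.020833 + 0.01312 + 0.008789 + 0.006173 + 0.0045 + 0.003381 + 0.002604 + 0.002048 + 0.00164 + 0.001333 + 0.001099
     = 5.400999
Step 3: The full series sum_(k>=1) 4.5*1/k^3 converges (p-series with p = 3 > 1; a constant multiple of a convergent series converges).
Step 4: Fix eps > 0. Since sum_k m(|f_k - f| > eps) < infinity, the Borel-Cantelli lemma gives
        m(limsup_k {|f_k - f| > eps}) = 0, i.e. for a.e. x, |f_k(x) - f(x)| <= eps for all large k.
        Applying this with eps = 1/j for j = 1, 2, ... and intersecting the countably many full-measure sets,
        for a.e. x we get limsup_k |f_k(x) - f(x)| <= 1/j for every j, hence f_k -> f almost everywhere.
Conclusion: series converges; Borel-Cantelli yields f_k -> f a.e.


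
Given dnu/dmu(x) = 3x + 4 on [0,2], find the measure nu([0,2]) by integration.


nu(A) = integral_A (dnu/dmu) dmu = integral_0^2 (3x + 4) dx
Step 1: Antiderivative F(x) = (3/2)x^2 + 4x
Step 2: F(2) = (3/2)*2^2 + 4*2 = 6 + 8 = 14
Step 3: F(0) = (3/2)*0^2 + 4*0 = 0.0 + 0 = 0.0
Step 4: nu([0,2]) = F(2) - F(0) = 14 - 0.0 = 14


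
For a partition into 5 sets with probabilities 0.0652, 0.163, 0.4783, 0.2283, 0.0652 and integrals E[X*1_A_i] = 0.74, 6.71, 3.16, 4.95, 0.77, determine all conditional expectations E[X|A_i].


For each cell A_i: E[X|A_i] = E[X*1_A_i] / P(A_i)
Step 1: E[X|A_1] = 0.74 / 0.0652 = 11.349693
Step 2: E[X|A_2] = 6.71 / 0.163 = 41.165644
Step 3: E[X|A_3] = 3.16 / 0.4783 = 6.606732
Step 4: E[X|A_4] = 4.95 / 0.2283 = 21.681997
Step 5: E[X|A_5] = 0.77 / 0.0652 = 11.809816
Verification: E[X] = sum E[X*1_A_i] = 0.74 + 6.71 + 3.16 + 4.95 + 0.77 = 16.33


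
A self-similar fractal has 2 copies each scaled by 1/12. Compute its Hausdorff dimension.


For a self-similar set with N copies scaled by 1/r:
dim_H = log(N)/log(r) = log(2)/log(12)
= 0.693147/2.484907
= 0.278943


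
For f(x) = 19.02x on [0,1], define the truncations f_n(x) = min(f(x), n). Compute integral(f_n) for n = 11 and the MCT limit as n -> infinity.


f(x) = 19.02x on [0,1]; f_n(x) = min(19.02x, n). At n = 11:
Step 1: f(x) reaches 11 at x = 11/19.02 = 0.578339
Step 2: integral(f_11) = integral(19.02x, 0, 0.578339) + integral(11, 0.578339, 1)
       = 19.02*0.578339^2/2 + 11*(1 - 0.578339)
       = 3.180862 + 4.638275
       = 7.819138
Step 3: As n -> infinity, f_n increases to f, so by MCT integral(f_n) -> integral(f) = 19.02/2 = 9.51.
Convergence: integral(f_11) = 7.819138 -> 9.51 as n -> infinity


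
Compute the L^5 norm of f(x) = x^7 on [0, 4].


Step 1: ||f||_5 = (integral_0^4 |x^7|^5 dx)^(1/5)
     = (integral_0^4 x^35 dx)^(1/5)
Step 2: integral_0^4 x^35 dx = [x^36/(36)] from 0 to 4 = 4^36/36
     = 4722366482869645213696/36 = 1.311768e+20
Step 3: ||f||_5 = (1.311768e+20)^(1/5) = 10557.751541


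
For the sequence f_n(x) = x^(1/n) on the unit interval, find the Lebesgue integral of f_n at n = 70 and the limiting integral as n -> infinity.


At n = 70: f_70(x) = x^(1/70).
Step 1: integral(x^(1/70), 0, 1) = [x^(1/70+1) / (1/70+1)] from 0 to 1
     = 1 / (1/70 + 1) = 1 / ((70+1)/70) = 70/(70+1)
     = 70/71 = 0.985915
Step 2: As n -> infinity, f_n(x) = x^(1/n) -> 1 for x in (0,1], and f_n is increasing in n.
By MCT, lim_n integral(f_n) = integral(lim_n f_n) = integral(1, 0, 1) = 1.
Step 3: Verify convergence: 70/71 = 0.985915 -> 1


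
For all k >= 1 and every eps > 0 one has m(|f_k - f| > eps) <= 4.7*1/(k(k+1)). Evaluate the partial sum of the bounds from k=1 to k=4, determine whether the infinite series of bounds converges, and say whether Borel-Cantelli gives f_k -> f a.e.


Step 1: List the terms 4.7*1/(k(k+1)) for k = 1 to 4:
  k=1: 2.35
  k=2: 0.783333
  k=3: 0.391667
  k=4: 0.235
Step 2: Partial sum = 2.35 + 0.783333 + 0.391667 + 0.235
     = 3.76
Step 3: The full series sum_(k>=1) 4.7*1/(k(k+1)) converges (telescoping series sum 1/(k(k+1)) = 1; a constant multiple of a convergent series converges).
Step 4: Fix eps > 0. Since sum_k m(|f_k - f| > eps) < infinity, the Borel-Cantelli lemma gives
        m(limsup_k {|f_k - f| > eps}) = 0, i.e. for a.e. x, |f_k(x) - f(x)| <= eps for all large k.
        Applying this with eps = 1/j for j = 1, 2, ... and intersecting the countably many full-measure sets,
        for a.e. x we get limsup_k |f_k(x) - f(x)| <= 1/j for every j, hence f_k -> f almost everywhere.
Conclusion: series converges; Borel-Cantelli yields f_k -> f a.e.


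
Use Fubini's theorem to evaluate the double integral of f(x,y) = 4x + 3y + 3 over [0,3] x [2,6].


By Fubini, integrate in x first, then y.
Step 1: Fix y, integrate over x in [0,3]:
  integral(4x + 3y + 3, x=0..3)
  = 4*(3^2 - 0^2)/2 + (3y + 3)*(3 - 0)
  = 18 + (3y + 3)*3
  = 18 + 9y + 9
  = 27 + 9y
Step 2: Integrate over y in [2,6]:
  integral(27 + 9y, y=2..6)
  = 27*4 + 9*(6^2 - 2^2)/2
  = 108 + 144
  = 252


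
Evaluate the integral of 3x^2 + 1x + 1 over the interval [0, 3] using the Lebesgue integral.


The Lebesgue integral of a Riemann-integrable function agrees with the Riemann integral.
Antiderivative F(x) = (3/3)x^3 + (1/2)x^2 + 1x
F(3) = (3/3)*3^3 + (1/2)*3^2 + 1*3
     = (3/3)*27 + (1/2)*9 + 1*3
     = 27 + 4.5 + 3
     = 34.5
F(0) = 0.0
Integral = F(3) - F(0) = 34.5 - 0.0 = 34.5


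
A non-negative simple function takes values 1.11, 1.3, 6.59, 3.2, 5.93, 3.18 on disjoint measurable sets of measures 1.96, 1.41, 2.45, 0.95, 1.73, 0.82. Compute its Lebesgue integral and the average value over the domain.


Step 1: Integral = sum(value_i * measure_i)
= 1.11*1.96 + 1.3*1.41 + 6.59*2.45 + 3.2*0.95 + 5.93*1.73 + 3.18*0.82
= 2.1756 + 1.833 + 16.1455 + 3.04 + 10.2589 + 2.6076
= 36.0606
Step 2: Total measure of domain = 1.96 + 1.41 + 2.45 + 0.95 + 1.73 + 0.82 = 9.32
Step 3: Average value = 36.0606 / 9.32 = 3.869163


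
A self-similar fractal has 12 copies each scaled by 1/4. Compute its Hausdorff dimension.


For a self-similar set with N copies scaled by 1/r:
dim_H = log(N)/log(r) = log(12)/log(4)
= 2.484907/1.386294
= 1.792481


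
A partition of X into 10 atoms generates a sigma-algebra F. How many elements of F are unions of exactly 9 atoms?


Each element of F is a union of some subset of the 10 atoms.
Elements that are unions of exactly 9 atoms correspond to 9-element subsets of the 10 atoms.
Count = C(10, 9) = 10! / (9! * 1!) = 10.


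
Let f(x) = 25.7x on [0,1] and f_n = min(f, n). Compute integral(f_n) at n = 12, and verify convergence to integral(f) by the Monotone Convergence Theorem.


f(x) = 25.7x on [0,1]; f_n(x) = min(25.7x, n). At n = 12:
Step 1: f(x) reaches 12 at x = 12/25.7 = 0.466926
Step 2: integral(f_12) = integral(25.7x, 0, 0.466926) + integral(12, 0.466926, 1)
       = 25.7*0.466926^2/2 + 12*(1 - 0.466926)
       = 2.801556 + 6.396887
       = 9.198444
Step 3: As n -> infinity, f_n increases to f, so by MCT integral(f_n) -> integral(f) = 25.7/2 = 12.85.
Convergence: integral(f_12) = 9.198444 -> 12.85 as n -> infinity


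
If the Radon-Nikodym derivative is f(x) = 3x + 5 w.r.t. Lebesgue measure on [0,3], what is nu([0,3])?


nu(A) = integral_A (dnu/dmu) dmu = integral_0^3 (3x + 5) dx
Step 1: Antiderivative F(x) = (3/2)x^2 + 5x
Step 2: F(3) = (3/2)*3^2 + 5*3 = 13.5 + 15 = 28.5
Step 3: F(0) = (3/2)*0^2 + 5*0 = 0.0 + 0 = 0.0
Step 4: nu([0,3]) = F(3) - F(0) = 28.5 - 0.0 = 28.5


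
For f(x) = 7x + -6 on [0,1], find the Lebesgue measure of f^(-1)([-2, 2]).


f^(-1)([-2, 2]) = {x : -2 <= 7x + -6 <= 2}
Solving: (-2 - -6)/7 <= x <= (2 - -6)/7
= [0.571429, 1.142857]
Intersecting with [0,1]: [0.571429, 1]
Measure = 1 - 0.571429 = 0.428571


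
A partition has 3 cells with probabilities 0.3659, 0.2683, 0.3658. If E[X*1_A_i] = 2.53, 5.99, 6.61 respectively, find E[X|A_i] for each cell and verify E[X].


For each cell A_i: E[X|A_i] = E[X*1_A_i] / P(A_i)
Step 1: E[X|A_1] = 2.53 / 0.3659 = 6.914458
Step 2: E[X|A_2] = 5.99 / 0.2683 = 22.325755
Step 3: E[X|A_3] = 6.61 / 0.3658 = 18.069984
Verification: E[X] = sum E[X*1_A_i] = 2.53 + 5.99 + 6.61 = 15.13


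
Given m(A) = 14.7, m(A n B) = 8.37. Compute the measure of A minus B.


m(A \ B) = m(A) - m(A n B)
= 14.7 - 8.37
= 6.33


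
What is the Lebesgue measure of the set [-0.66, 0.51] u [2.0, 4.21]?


For pairwise disjoint intervals, m(union) = sum of lengths.
= (0.51 - -0.66) + (4.21 - 2.0)
= 1.17 + 2.21
= 3.38


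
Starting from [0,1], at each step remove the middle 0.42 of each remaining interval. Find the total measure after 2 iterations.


Step 1: At each step, fraction remaining = 1 - 0.42 = 0.58
Step 2: After 2 steps, measure = (0.58)^2
Step 3: Computing the power step by step:
  After step 1: 0.58
  After step 2: 0.3364
Result = 0.3364


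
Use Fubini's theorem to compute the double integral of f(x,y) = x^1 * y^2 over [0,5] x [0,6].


By Fubini's theorem, the double integral factors as a product of single integrals:
Step 1: integral_0^5 x^1 dx = [x^2/2] from 0 to 5
     = 5^2/2 = 12.5
Step 2: integral_0^6 y^2 dy = [y^3/3] from 0 to 6
     = 6^3/3 = 72
Step 3: Double integral = 12.5 * 72 = 900


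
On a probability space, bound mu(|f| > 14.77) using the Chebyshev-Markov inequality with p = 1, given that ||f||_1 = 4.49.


Chebyshev/Markov inequality: mu(|f| > eps) <= (||f||_p / eps)^p
Step 1: ||f||_1 / eps = 4.49 / 14.77 = 0.303995
Step 2: Raise to power p = 1:
  (0.303995)^1 = 0.303995
Step 3: Therefore mu(|f| > 14.77) <= 0.303995


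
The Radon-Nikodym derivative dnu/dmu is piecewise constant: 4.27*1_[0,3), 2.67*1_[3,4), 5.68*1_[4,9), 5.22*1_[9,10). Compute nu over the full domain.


Integrate each piece of the Radon-Nikodym derivative:
Step 1: integral_0^3 4.27 dx = 4.27*(3-0) = 4.27*3 = 12.81
Step 2: integral_3^4 2.67 dx = 2.67*(4-3) = 2.67*1 = 2.67
Step 3: integral_4^9 5.68 dx = 5.68*(9-4) = 5.68*5 = 28.4
Step 4: integral_9^10 5.22 dx = 5.22*(10-9) = 5.22*1 = 5.22
Total: 12.81 + 2.67 + 28.4 + 5.22 = 49.1


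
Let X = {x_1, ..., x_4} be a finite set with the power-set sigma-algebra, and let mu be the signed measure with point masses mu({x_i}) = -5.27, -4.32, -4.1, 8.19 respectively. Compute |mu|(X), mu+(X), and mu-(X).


Step 1: Every measurable set is a union of atoms (the cells / points), so a Hahn decomposition is
  obtained by grouping atoms by sign: P = union of atoms with mu > 0, N = union of the remaining atoms.
  Atoms in P (indices): 4;  atoms in N (indices): 1, 2, 3
  Positive values: 8.19
  Negative values: -5.27, -4.32, -4.1
Step 2: mu+(X) = mu(P) = sum of positive atom values = 8.19
Step 3: mu-(X) = -mu(N) = sum of |negative atom values| = 13.69
Step 4: |mu|(X) = mu+(X) + mu-(X) = 8.19 + 13.69 = 21.88


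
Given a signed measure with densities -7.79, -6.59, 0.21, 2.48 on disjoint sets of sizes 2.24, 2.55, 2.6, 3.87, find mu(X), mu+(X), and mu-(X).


Step 1: Compute signed measure on each set:
  Set 1: -7.79 * 2.24 = -17.4496
  Set 2: -6.59 * 2.55 = -16.8045
  Set 3: 0.21 * 2.6 = 0.546
  Set 4: 2.48 * 3.87 = 9.5976
Step 2: Total signed measure = (-17.4496) + (-16.8045) + (0.546) + (9.5976)
     = -24.1105
Step 3: Positive part mu+(X) = sum of positive contributions = 10.1436
Step 4: Negative part mu-(X) = |sum of negative contributions| = 34.2541
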